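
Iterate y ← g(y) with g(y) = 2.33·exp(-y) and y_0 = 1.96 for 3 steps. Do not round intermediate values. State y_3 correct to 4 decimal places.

0.4351

y_1 = g(1.960000) = 0.328200
y_2 = g(0.328200) = 1.678110
y_3 = g(1.678110) = 0.435073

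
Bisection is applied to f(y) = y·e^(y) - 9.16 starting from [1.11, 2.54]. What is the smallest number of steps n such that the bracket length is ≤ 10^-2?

Initial width b − a = 2.54 − 1.11 = 1.430000.
After n steps the width is (b−a)/2^n; need (b−a)/2^n ≤ 10^-2.
So n ≥ log₂(1.430000/10^-2) = log₂(143.0000) ≈ 7.1599.
Hence n = 8.

8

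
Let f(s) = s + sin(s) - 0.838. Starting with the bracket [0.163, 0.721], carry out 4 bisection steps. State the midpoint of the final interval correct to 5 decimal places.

f(0.163000) = -0.512721, f(0.721000) = 0.543136 (opposite signs)
step 1: m = 0.442000, f(m) = 0.031748 > 0 → root in [0.163000, 0.442000]
step 2: m = 0.302500, f(m) = -0.237592 < 0 → root in [0.302500, 0.442000]
step 3: m = 0.372250, f(m) = -0.102038 < 0 → root in [0.372250, 0.442000]
step 4: m = 0.407125, f(m) = -0.034904 < 0 → root in [0.407125, 0.442000]
Midpoint of [0.407125, 0.442000] = 0.424562

0.42456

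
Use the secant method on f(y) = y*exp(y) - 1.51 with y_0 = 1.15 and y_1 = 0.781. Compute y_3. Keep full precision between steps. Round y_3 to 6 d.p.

Secant update: y_(k+1) = y_k − f(y_k)·(y_k − y_(k-1))/(f(y_k) − f(y_(k-1))).
f(y_0) = 2.121922, f(y_1) = 0.195434
y_2 = 0.781000 - (0.195434)·(0.781000 - 1.150000)/(0.195434 - (2.121922)) = 0.743566; f(y_2) = 0.054035
y_3 = 0.743566 - (0.054035)·(0.743566 - 0.781000)/(0.054035 - (0.195434)) = 0.729261; f(y_3) = 0.002158

0.729261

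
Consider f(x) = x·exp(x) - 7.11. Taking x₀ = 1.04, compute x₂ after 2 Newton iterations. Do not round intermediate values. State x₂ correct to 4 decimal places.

1.5661

f'(x) = (x + 1)·exp(x)
x_0 = 1.040000: f = -4.167614, f' = 5.771603 → x_1 = 1.040000 - (-4.167614)/(5.771603) = 1.762090
x_1 = 1.762090: f = 3.153460, f' = 16.088055 → x_2 = 1.762090 - (3.153460)/(16.088055) = 1.566077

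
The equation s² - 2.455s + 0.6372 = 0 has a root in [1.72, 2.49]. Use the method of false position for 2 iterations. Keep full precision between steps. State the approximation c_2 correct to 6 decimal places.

f(1.720000) = -0.627000, f(2.490000) = 0.724350
step 1: c = 2.077265, f(c) = -0.147456 < 0 → new bracket [2.077265, 2.490000]
step 2: c = 2.147074, f(c) = -0.023939 < 0 → new bracket [2.147074, 2.490000]

2.147074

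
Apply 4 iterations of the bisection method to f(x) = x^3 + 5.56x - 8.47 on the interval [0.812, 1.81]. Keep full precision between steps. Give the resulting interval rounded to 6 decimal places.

[1.186250, 1.248625]

f(0.812000) = -3.419893, f(1.810000) = 7.523341 (opposite signs)
step 1: m = 1.311000, f(m) = 1.072403 > 0 → root in [0.812000, 1.311000]
step 2: m = 1.061500, f(m) = -1.371981 < 0 → root in [1.061500, 1.311000]
step 3: m = 1.186250, f(m) = -0.205172 < 0 → root in [1.186250, 1.311000]
step 4: m = 1.248625, f(m) = 0.419042 > 0 → root in [1.186250, 1.248625]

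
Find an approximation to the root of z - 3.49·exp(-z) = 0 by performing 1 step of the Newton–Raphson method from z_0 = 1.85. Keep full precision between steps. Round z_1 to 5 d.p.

f'(z) = 1 + 3.49·exp(-z)
z_0 = 1.850000: f = 1.301242, f' = 1.548758 → z_1 = 1.850000 - (1.301242)/(1.548758) = 1.009815

1.00982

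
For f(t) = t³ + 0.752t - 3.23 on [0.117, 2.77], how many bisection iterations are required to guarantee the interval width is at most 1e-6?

Initial width b − a = 2.77 − 0.117 = 2.653000.
After n steps the width is (b−a)/2^n; need (b−a)/2^n ≤ 1e-6.
So n ≥ log₂(2.653000/1e-6) = log₂(2653000.0000) ≈ 21.3392.
Hence n = 22.

22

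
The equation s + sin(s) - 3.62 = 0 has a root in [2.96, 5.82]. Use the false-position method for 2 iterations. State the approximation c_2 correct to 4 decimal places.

4.0450

f(2.960000) = -0.479404, f(5.820000) = 1.753200
step 1: c = 3.574124, f(c) = -0.465046 < 0 → new bracket [3.574124, 5.820000]
step 2: c = 4.044963, f(c) = -0.360455 < 0 → new bracket [4.044963, 5.820000]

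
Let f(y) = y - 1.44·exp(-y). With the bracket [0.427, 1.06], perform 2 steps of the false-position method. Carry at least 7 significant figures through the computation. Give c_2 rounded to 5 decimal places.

0.71004

False-position update: c = (a·f(b) − b·f(a))/(f(b) − f(a)); replace the endpoint whose sign matches f(c).
f(0.427000) = -0.512548, f(1.060000) = 0.561104
step 1: c = 0.729186, f(c) = 0.034672 > 0 → new bracket [0.427000, 0.729186]
step 2: c = 0.710039, f(c) = 0.002100 > 0 → new bracket [0.427000, 0.710039]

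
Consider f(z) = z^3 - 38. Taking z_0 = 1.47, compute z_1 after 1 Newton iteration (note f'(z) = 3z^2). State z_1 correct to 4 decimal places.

z_0 = 1.470000: f = -34.823477, f' = 6.482700 → z_1 = 1.470000 - (-34.823477)/(6.482700) = 6.841755

6.8418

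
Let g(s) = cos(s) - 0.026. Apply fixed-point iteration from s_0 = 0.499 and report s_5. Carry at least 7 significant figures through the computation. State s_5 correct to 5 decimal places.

s_1 = g(0.499000) = 0.852062
s_2 = g(0.852062) = 0.632433
s_3 = g(0.632433) = 0.780592
s_4 = g(0.780592) = 0.684497
s_5 = g(0.684497) = 0.748737

0.74874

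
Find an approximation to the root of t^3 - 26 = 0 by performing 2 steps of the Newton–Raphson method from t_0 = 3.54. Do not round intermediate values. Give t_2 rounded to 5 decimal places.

2.96507

Newton update: t ← t − f(t)/f'(t).
f'(t) = 3t^2
t_0 = 3.540000: f = 18.361864, f' = 37.594800 → t_1 = 3.540000 - (18.361864)/(37.594800) = 3.051585
t_1 = 3.051585: f = 2.416882, f' = 27.936513 → t_2 = 3.051585 - (2.416882)/(27.936513) = 2.965072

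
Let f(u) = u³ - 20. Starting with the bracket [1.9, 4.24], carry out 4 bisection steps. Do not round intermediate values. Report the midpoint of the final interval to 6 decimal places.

f(1.900000) = -13.141000, f(4.240000) = 56.225024 (opposite signs)
step 1: m = 3.070000, f(m) = 8.934443 > 0 → root in [1.900000, 3.070000]
step 2: m = 2.485000, f(m) = -4.654566 < 0 → root in [2.485000, 3.070000]
step 3: m = 2.777500, f(m) = 1.427041 > 0 → root in [2.485000, 2.777500]
step 4: m = 2.631250, f(m) = -1.782602 < 0 → root in [2.631250, 2.777500]
Midpoint of [2.631250, 2.777500] = 2.704375

2.704375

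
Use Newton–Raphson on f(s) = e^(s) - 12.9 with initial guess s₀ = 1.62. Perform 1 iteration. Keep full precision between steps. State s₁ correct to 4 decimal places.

f'(s) = e^(s)
s_0 = 1.620000: f = -7.846910, f' = 5.053090 → s_1 = 1.620000 - (-7.846910)/(5.053090) = 3.172893

3.1729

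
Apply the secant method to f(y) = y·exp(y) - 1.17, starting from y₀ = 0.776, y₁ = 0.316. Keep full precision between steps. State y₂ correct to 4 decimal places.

0.5865

f(y_0) = 0.516065, f(y_1) = -0.736565
y_2 = 0.316000 - (-0.736565)·(0.316000 - 0.776000)/(-0.736565 - (0.516065)) = 0.586487; f(y_2) = -0.115695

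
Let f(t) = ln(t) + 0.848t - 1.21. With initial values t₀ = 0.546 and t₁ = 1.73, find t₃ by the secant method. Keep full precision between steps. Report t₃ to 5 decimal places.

f(t_0) = -1.352128, f(t_1) = 0.805161
t_2 = 1.730000 - (0.805161)·(1.730000 - 0.546000)/(0.805161 - (-1.352128)) = 1.288098; f(t_2) = 0.135473
t_3 = 1.288098 - (0.135473)·(1.288098 - 1.730000)/(0.135473 - (0.805161)) = 1.198704; f(t_3) = -0.012258

1.19870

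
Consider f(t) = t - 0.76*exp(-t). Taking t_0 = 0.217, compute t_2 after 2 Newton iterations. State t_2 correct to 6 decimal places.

f'(t) = 1 + 0.76*exp(-t)
t_0 = 0.217000: f = -0.394747, f' = 1.611747 → t_1 = 0.217000 - (-0.394747)/(1.611747) = 0.461919
t_1 = 0.461919: f = -0.016937, f' = 1.478856 → t_2 = 0.461919 - (-0.016937)/(1.478856) = 0.473372

0.473372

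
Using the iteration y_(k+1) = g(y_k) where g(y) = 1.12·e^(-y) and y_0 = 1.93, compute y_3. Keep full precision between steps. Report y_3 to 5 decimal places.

0.43230

y_1 = g(1.930000) = 0.162566
y_2 = g(0.162566) = 0.951955
y_3 = g(0.951955) = 0.432304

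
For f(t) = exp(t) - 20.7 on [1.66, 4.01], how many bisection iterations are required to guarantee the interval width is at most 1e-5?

Initial width b − a = 4.01 − 1.66 = 2.350000.
After n steps the width is (b−a)/2^n; need (b−a)/2^n ≤ 1e-5.
So n ≥ log₂(2.350000/1e-5) = log₂(235000.0000) ≈ 17.8423.
Hence n = 18.

18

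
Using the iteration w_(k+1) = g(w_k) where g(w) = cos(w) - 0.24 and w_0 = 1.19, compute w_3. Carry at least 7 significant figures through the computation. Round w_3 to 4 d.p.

w_1 = g(1.190000) = 0.131660
w_2 = g(0.131660) = 0.751345
w_3 = g(0.751345) = 0.490771

0.4908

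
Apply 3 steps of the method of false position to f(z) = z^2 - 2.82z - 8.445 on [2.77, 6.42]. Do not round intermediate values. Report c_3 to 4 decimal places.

f(2.770000) = -8.583500, f(6.420000) = 14.667000
step 1: c = 4.117488, f(c) = -3.102608 < 0 → new bracket [4.117488, 6.420000]
step 2: c = 4.519511, f(c) = -0.764040 < 0 → new bracket [4.519511, 6.420000]
step 3: c = 4.613610, f(c) = -0.169980 < 0 → new bracket [4.613610, 6.420000]

4.6136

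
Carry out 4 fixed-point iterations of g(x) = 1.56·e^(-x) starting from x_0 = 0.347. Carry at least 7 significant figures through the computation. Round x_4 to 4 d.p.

0.6159

x_1 = g(0.347000) = 1.102616
x_2 = g(1.102616) = 0.517922
x_3 = g(0.517922) = 0.929381
x_4 = g(0.929381) = 0.615885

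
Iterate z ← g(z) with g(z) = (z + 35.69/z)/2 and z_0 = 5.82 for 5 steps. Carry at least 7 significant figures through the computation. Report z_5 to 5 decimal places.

5.97411

z_1 = g(5.820000) = 5.976151
z_2 = g(5.976151) = 5.974111
z_3 = g(5.974111) = 5.974111
z_4 = g(5.974111) = 5.974111
z_5 = g(5.974111) = 5.974111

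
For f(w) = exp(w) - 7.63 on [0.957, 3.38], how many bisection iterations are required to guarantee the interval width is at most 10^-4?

15

Initial width b − a = 3.38 − 0.957 = 2.423000.
After n steps the width is (b−a)/2^n; need (b−a)/2^n ≤ 10^-4.
So n ≥ log₂(2.423000/10^-4) = log₂(24230.0000) ≈ 14.5645.
Hence n = 15.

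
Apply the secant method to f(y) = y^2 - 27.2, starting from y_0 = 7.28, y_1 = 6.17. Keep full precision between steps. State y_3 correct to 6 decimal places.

5.227493

f(y_0) = 25.798400, f(y_1) = 10.868900
y_2 = 6.170000 - (10.868900)·(6.170000 - 7.280000)/(10.868900 - (25.798400)) = 5.361903; f(y_2) = 1.550007
y_3 = 5.361903 - (1.550007)·(5.361903 - 6.170000)/(1.550007 - (10.868900)) = 5.227493; f(y_3) = 0.126683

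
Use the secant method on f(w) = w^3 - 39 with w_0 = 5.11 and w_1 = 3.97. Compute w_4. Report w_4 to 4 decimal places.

f(w_0) = 94.432831, f(w_1) = 23.570773
w_2 = 3.970000 - (23.570773)·(3.970000 - 5.110000)/(23.570773 - (94.432831)) = 3.590803; f(w_2) = 7.299333
w_3 = 3.590803 - (7.299333)·(3.590803 - 3.970000)/(7.299333 - (23.570773)) = 3.420696; f(w_3) = 1.026116
w_4 = 3.420696 - (1.026116)·(3.420696 - 3.590803)/(1.026116 - (7.299333)) = 3.392871; f(w_4) = 0.057301

3.3929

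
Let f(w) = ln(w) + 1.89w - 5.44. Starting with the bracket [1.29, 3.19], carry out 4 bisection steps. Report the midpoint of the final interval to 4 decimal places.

2.4181

f(1.290000) = -2.747258, f(3.190000) = 1.749121 (opposite signs)
step 1: m = 2.240000, f(m) = -0.399924 < 0 → root in [2.240000, 3.190000]
step 2: m = 2.715000, f(m) = 0.690142 > 0 → root in [2.240000, 2.715000]
step 3: m = 2.477500, f(m) = 0.149725 > 0 → root in [2.240000, 2.477500]
step 4: m = 2.358750, f(m) = -0.123831 < 0 → root in [2.358750, 2.477500]
Midpoint of [2.358750, 2.477500] = 2.418125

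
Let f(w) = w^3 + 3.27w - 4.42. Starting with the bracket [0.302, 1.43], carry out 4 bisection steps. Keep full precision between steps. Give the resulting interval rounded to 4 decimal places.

[1.0070, 1.0775]

f(0.302000) = -3.404916, f(1.430000) = 3.180307 (opposite signs)
step 1: m = 0.866000, f(m) = -0.938718 < 0 → root in [0.866000, 1.430000]
step 2: m = 1.148000, f(m) = 0.846914 > 0 → root in [0.866000, 1.148000]
step 3: m = 1.007000, f(m) = -0.105963 < 0 → root in [1.007000, 1.148000]
step 4: m = 1.077500, f(m) = 0.354409 > 0 → root in [1.007000, 1.077500]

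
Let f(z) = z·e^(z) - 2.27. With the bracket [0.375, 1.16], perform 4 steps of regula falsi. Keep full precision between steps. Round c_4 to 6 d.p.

0.911355

f(0.375000) = -1.724378, f(1.160000) = 1.430323
step 1: c = 0.804086, f(c) = -0.473148 < 0 → new bracket [0.804086, 1.160000]
step 2: c = 0.892556, f(c) = -0.090949 < 0 → new bracket [0.892556, 1.160000]
step 3: c = 0.908545, f(c) = -0.016164 < 0 → new bracket [0.908545, 1.160000]
step 4: c = 0.911355, f(c) = -0.002832 < 0 → new bracket [0.911355, 1.160000]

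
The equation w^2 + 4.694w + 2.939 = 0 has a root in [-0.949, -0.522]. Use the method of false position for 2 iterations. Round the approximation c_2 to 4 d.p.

-0.7450

f(-0.949000) = -0.615005, f(-0.522000) = 0.761216
step 1: c = -0.758182, f(c) = -0.045068 < 0 → new bracket [-0.758182, -0.522000]
step 2: c = -0.744981, f(c) = -0.002944 < 0 → new bracket [-0.744981, -0.522000]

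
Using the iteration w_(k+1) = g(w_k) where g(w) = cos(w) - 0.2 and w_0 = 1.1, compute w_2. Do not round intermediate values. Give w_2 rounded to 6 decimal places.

w_1 = g(1.100000) = 0.253596
w_2 = g(0.253596) = 0.768016

0.768016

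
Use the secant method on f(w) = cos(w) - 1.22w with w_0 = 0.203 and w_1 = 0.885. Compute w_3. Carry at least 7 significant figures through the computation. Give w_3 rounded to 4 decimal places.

0.6505

f(w_0) = 0.731806, f(w_1) = -0.446410
w_2 = 0.885000 - (-0.446410)·(0.885000 - 0.203000)/(-0.446410 - (0.731806)) = 0.626599; f(w_2) = 0.045575
w_3 = 0.626599 - (0.045575)·(0.626599 - 0.885000)/(0.045575 - (-0.446410)) = 0.650536; f(w_3) = 0.002105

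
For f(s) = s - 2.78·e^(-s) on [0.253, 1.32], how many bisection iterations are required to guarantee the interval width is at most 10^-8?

Initial width b − a = 1.32 − 0.253 = 1.067000.
After n steps the width is (b−a)/2^n; need (b−a)/2^n ≤ 10^-8.
So n ≥ log₂(1.067000/10^-8) = log₂(106700000.0000) ≈ 26.6690.
Hence n = 27.

27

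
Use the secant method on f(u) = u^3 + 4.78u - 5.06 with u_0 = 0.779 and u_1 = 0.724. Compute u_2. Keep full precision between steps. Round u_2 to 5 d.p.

0.91238

f(u_0) = -0.863651, f(u_1) = -1.219777
u_2 = 0.724000 - (-1.219777)·(0.724000 - 0.779000)/(-1.219777 - (-0.863651)) = 0.912382; f(u_2) = 0.060691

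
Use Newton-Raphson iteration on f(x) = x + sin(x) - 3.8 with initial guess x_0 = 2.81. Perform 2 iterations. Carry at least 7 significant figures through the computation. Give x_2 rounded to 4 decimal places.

-35.3102

f'(x) = 1 + cos(x)
x_0 = 2.810000: f = -0.664451, f' = 0.054475 → x_1 = 2.810000 - (-0.664451)/(0.054475) = 15.007363
x_1 = 15.007363: f = 11.852040, f' = 0.235545 → x_2 = 15.007363 - (11.852040)/(0.235545) = -35.310214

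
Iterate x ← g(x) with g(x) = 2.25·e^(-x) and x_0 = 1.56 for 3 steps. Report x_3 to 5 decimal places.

x_1 = g(1.560000) = 0.472806
x_2 = g(0.472806) = 1.402314
x_3 = g(1.402314) = 0.553560

0.55356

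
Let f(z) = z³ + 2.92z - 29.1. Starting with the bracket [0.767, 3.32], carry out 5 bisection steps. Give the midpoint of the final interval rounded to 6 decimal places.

2.721641

f(0.767000) = -26.409142, f(3.320000) = 17.188768 (opposite signs)
step 1: m = 2.043500, f(m) = -14.599544 < 0 → root in [2.043500, 3.320000]
step 2: m = 2.681750, f(m) = -1.982726 < 0 → root in [2.681750, 3.320000]
step 3: m = 3.000875, f(m) = 6.686187 > 0 → root in [2.681750, 3.000875]
step 4: m = 2.841312, f(m) = 2.134709 > 0 → root in [2.681750, 2.841312]
step 5: m = 2.761531, f(m) = 0.023260 > 0 → root in [2.681750, 2.761531]
Midpoint of [2.681750, 2.761531] = 2.721641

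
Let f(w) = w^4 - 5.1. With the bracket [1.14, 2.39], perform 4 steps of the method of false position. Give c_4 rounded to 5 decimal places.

f(1.140000) = -3.411040, f(2.390000) = 27.528086
step 1: c = 1.277813, f(c) = -2.433948 < 0 → new bracket [1.277813, 2.390000]
step 2: c = 1.368160, f(c) = -1.596129 < 0 → new bracket [1.368160, 2.390000]
step 3: c = 1.424162, f(c) = -0.986259 < 0 → new bracket [1.424162, 2.390000]
step 4: c = 1.457568, f(c) = -0.586480 < 0 → new bracket [1.457568, 2.390000]

1.45757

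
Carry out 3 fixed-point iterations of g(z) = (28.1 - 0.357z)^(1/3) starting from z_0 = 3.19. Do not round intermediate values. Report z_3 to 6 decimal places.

z_1 = g(3.190000) = 2.998561
z_2 = g(2.998561) = 3.001093
z_3 = g(3.001093) = 3.001059

3.001059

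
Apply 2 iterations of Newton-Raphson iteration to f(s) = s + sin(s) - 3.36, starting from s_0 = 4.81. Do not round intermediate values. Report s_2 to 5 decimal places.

f'(s) = 1 + cos(s)
s_0 = 4.810000: f = 0.454760, f' = 1.097456 → s_1 = 4.810000 - (0.454760)/(1.097456) = 4.395623
s_1 = 4.395623: f = 0.085375, f' = 0.688505 → s_2 = 4.395623 - (0.085375)/(0.688505) = 4.271622

4.27162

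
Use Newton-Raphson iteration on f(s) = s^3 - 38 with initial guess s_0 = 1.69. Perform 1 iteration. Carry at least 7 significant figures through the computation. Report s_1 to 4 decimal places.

f'(s) = 3s^2
s_0 = 1.690000: f = -33.173191, f' = 8.568300 → s_1 = 1.690000 - (-33.173191)/(8.568300) = 5.561619

5.5616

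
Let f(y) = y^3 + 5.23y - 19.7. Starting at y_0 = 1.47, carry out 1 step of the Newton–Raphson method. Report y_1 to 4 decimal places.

2.2243

Newton update: y ← y − f(y)/f'(y).
f'(y) = 3y^2 + 5.23
y_0 = 1.470000: f = -8.835377, f' = 11.712700 → y_1 = 1.470000 - (-8.835377)/(11.712700) = 2.224342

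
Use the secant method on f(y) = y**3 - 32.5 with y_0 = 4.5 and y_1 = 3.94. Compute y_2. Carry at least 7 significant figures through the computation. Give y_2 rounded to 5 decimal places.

f(y_0) = 58.625000, f(y_1) = 28.662984
y_2 = 3.940000 - (28.662984)·(3.940000 - 4.500000)/(28.662984 - (58.625000)) = 3.404279; f(y_2) = 6.952594

3.40428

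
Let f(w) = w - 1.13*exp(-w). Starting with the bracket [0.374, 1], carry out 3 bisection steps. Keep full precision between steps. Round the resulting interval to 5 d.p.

f(0.374000) = -0.403414, f(1.000000) = 0.584296 (opposite signs)
step 1: m = 0.687000, f(m) = 0.118516 > 0 → root in [0.374000, 0.687000]
step 2: m = 0.530500, f(m) = -0.134291 < 0 → root in [0.530500, 0.687000]
step 3: m = 0.608750, f(m) = -0.006004 < 0 → root in [0.608750, 0.687000]

[0.60875, 0.68700]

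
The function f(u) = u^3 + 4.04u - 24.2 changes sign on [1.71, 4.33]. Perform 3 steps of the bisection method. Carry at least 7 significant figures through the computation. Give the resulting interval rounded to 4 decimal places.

[2.3650, 2.6925]

f(1.710000) = -12.291389, f(4.330000) = 74.475937 (opposite signs)
step 1: m = 3.020000, f(m) = 15.544408 > 0 → root in [1.710000, 3.020000]
step 2: m = 2.365000, f(m) = -1.417423 < 0 → root in [2.365000, 3.020000]
step 3: m = 2.692500, f(m) = 6.197130 > 0 → root in [2.365000, 2.692500]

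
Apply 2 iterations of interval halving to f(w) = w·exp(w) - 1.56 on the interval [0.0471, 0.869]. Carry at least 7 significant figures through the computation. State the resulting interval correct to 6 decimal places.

f(0.047100) = -1.510629, f(0.869000) = 0.512152 (opposite signs)
step 1: m = 0.458050, f(m) = -0.835828 < 0 → root in [0.458050, 0.869000]
step 2: m = 0.663525, f(m) = -0.271684 < 0 → root in [0.663525, 0.869000]

[0.663525, 0.869000]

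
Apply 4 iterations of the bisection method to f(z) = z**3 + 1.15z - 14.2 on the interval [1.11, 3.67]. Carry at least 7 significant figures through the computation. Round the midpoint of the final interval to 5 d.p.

2.31000

f(1.110000) = -11.555869, f(3.670000) = 39.451363 (opposite signs)
step 1: m = 2.390000, f(m) = 2.200419 > 0 → root in [1.110000, 2.390000]
step 2: m = 1.750000, f(m) = -6.828125 < 0 → root in [1.750000, 2.390000]
step 3: m = 2.070000, f(m) = -2.949757 < 0 → root in [2.070000, 2.390000]
step 4: m = 2.230000, f(m) = -0.545933 < 0 → root in [2.230000, 2.390000]
Midpoint of [2.230000, 2.390000] = 2.310000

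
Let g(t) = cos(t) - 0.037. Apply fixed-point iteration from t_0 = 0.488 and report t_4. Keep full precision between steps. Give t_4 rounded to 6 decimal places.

0.678465

t_1 = g(0.488000) = 0.846272
t_2 = g(0.846272) = 0.625779
t_3 = g(0.625779) = 0.773507
t_4 = g(0.773507) = 0.678465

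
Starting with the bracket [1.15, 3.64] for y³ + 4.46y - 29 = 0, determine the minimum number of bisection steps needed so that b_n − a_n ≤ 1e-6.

22

Initial width b − a = 3.64 − 1.15 = 2.490000.
After n steps the width is (b−a)/2^n; need (b−a)/2^n ≤ 1e-6.
So n ≥ log₂(2.490000/1e-6) = log₂(2490000.0000) ≈ 21.2477.
Hence n = 22.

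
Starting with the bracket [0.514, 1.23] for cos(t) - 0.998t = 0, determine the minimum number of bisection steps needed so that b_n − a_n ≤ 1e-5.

Initial width b − a = 1.23 − 0.514 = 0.716000.
After n steps the width is (b−a)/2^n; need (b−a)/2^n ≤ 1e-5.
So n ≥ log₂(0.716000/1e-5) = log₂(71600.0000) ≈ 16.1277.
Hence n = 17.

17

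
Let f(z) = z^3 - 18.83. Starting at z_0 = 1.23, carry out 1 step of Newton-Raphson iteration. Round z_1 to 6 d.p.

Newton update: z ← z − f(z)/f'(z).
f'(z) = 3z^2
z_0 = 1.230000: f = -16.969133, f' = 4.538700 → z_1 = 1.230000 - (-16.969133)/(4.538700) = 4.968765

4.968765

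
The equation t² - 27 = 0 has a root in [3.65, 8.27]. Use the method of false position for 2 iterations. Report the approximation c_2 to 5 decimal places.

5.10236

f(3.650000) = -13.677500, f(8.270000) = 41.392900
step 1: c = 4.797441, f(c) = -3.984557 < 0 → new bracket [4.797441, 8.270000]
step 2: c = 5.102364, f(c) = -0.965884 < 0 → new bracket [5.102364, 8.270000]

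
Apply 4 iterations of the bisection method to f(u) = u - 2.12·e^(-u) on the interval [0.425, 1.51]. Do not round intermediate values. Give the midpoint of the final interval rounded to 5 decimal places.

0.86578

f(0.425000) = -0.960992, f(1.510000) = 1.041671 (opposite signs)
step 1: m = 0.967500, f(m) = 0.161832 > 0 → root in [0.425000, 0.967500]
step 2: m = 0.696250, f(m) = -0.360466 < 0 → root in [0.696250, 0.967500]
step 3: m = 0.831875, f(m) = -0.090818 < 0 → root in [0.831875, 0.967500]
step 4: m = 0.899687, f(m) = 0.037490 > 0 → root in [0.831875, 0.899687]
Midpoint of [0.831875, 0.899687] = 0.865781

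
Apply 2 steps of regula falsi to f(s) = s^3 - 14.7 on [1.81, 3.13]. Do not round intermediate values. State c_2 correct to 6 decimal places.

f(1.810000) = -8.770259, f(3.130000) = 15.964297
step 1: c = 2.278039, f(c) = -2.878201 < 0 → new bracket [2.278039, 3.130000]
step 2: c = 2.408177, f(c) = -0.734226 < 0 → new bracket [2.408177, 3.130000]

2.408177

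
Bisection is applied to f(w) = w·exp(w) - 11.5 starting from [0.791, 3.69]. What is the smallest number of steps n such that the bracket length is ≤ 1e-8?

Initial width b − a = 3.69 − 0.791 = 2.899000.
After n steps the width is (b−a)/2^n; need (b−a)/2^n ≤ 1e-8.
So n ≥ log₂(2.899000/1e-8) = log₂(289900000.0000) ≈ 28.1110.
Hence n = 29.

29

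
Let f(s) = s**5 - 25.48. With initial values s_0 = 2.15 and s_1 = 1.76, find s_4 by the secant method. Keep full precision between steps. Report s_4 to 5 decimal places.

Secant update: s_(k+1) = s_k − f(s_k)·(s_k − s_(k-1))/(f(s_k) − f(s_(k-1))).
f(s_0) = 20.460138, f(s_1) = -8.592579
s_2 = 1.760000 - (-8.592579)·(1.760000 - 2.150000)/(-8.592579 - (20.460138)) = 1.875346; f(s_2) = -2.284343
s_3 = 1.875346 - (-2.284343)·(1.875346 - 1.760000)/(-2.284343 - (-8.592579)) = 1.917115; f(s_3) = 0.416469
s_4 = 1.917115 - (0.416469)·(1.917115 - 1.875346)/(0.416469 - (-2.284343)) = 1.910674; f(s_4) = -0.015634

1.91067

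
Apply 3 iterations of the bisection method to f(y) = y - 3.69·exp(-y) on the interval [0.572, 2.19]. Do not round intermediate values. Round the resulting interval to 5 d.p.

f(0.572000) = -1.510619, f(2.190000) = 1.777027 (opposite signs)
step 1: m = 1.381000, f(m) = 0.453603 > 0 → root in [0.572000, 1.381000]
step 2: m = 0.976500, f(m) = -0.413254 < 0 → root in [0.976500, 1.381000]
step 3: m = 1.178750, f(m) = 0.043473 > 0 → root in [0.976500, 1.178750]

[0.97650, 1.17875]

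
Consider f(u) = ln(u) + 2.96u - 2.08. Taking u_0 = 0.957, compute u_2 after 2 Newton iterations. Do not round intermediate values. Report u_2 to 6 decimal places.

0.784635

f'(u) = 1/u + 2.96
u_0 = 0.957000: f = 0.708768, f' = 4.004932 → u_1 = 0.957000 - (0.708768)/(4.004932) = 0.780026
u_1 = 0.780026: f = -0.019550, f' = 4.242008 → u_2 = 0.780026 - (-0.019550)/(4.242008) = 0.784635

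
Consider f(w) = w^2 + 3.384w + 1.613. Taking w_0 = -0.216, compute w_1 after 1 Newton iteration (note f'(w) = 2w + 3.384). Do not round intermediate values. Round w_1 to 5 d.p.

w_0 = -0.216000: f = 0.928712, f' = 2.952000 → w_1 = -0.216000 - (0.928712)/(2.952000) = -0.530604

-0.53060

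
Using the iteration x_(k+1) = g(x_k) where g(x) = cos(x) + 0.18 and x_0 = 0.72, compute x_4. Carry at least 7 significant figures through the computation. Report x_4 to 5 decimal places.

x_1 = g(0.720000) = 0.931806
x_2 = g(0.931806) = 0.776385
x_3 = g(0.776385) = 0.893451
x_4 = g(0.893451) = 0.806727

0.80673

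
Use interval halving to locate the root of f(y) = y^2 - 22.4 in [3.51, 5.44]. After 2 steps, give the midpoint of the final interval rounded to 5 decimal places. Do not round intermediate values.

4.71625

f(3.510000) = -10.079900, f(5.440000) = 7.193600 (opposite signs)
step 1: m = 4.475000, f(m) = -2.374375 < 0 → root in [4.475000, 5.440000]
step 2: m = 4.957500, f(m) = 2.176806 > 0 → root in [4.475000, 4.957500]
Midpoint of [4.475000, 4.957500] = 4.716250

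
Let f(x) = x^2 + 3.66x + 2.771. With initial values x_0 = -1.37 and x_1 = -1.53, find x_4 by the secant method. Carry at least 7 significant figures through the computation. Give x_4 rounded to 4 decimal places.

-1.0773

f(x_0) = -0.366300, f(x_1) = -0.487900
x_2 = -1.530000 - (-0.487900)·(-1.530000 - -1.370000)/(-0.487900 - (-0.366300)) = -0.888026; f(x_2) = 0.309414
x_3 = -0.888026 - (0.309414)·(-0.888026 - -1.530000)/(0.309414 - (-0.487900)) = -1.137158; f(x_3) = -0.097869
x_4 = -1.137158 - (-0.097869)·(-1.137158 - -0.888026)/(-0.097869 - (0.309414)) = -1.077292; f(x_4) = -0.011331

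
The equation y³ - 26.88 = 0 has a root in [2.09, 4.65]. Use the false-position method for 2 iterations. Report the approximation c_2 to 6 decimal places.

2.824156

f(2.090000) = -17.750671, f(4.650000) = 73.664625
step 1: c = 2.587091, f(c) = -9.564498 < 0 → new bracket [2.587091, 4.650000]
step 2: c = 2.824156, f(c) = -4.354943 < 0 → new bracket [2.824156, 4.650000]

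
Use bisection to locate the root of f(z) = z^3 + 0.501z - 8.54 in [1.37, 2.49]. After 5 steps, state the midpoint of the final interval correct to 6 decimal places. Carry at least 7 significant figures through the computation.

1.947500

f(1.370000) = -5.282277, f(2.490000) = 8.145739 (opposite signs)
step 1: m = 1.930000, f(m) = -0.384013 < 0 → root in [1.930000, 2.490000]
step 2: m = 2.210000, f(m) = 3.361071 > 0 → root in [1.930000, 2.210000]
step 3: m = 2.070000, f(m) = 1.366813 > 0 → root in [1.930000, 2.070000]
step 4: m = 2.000000, f(m) = 0.462000 > 0 → root in [1.930000, 2.000000]
step 5: m = 1.965000, f(m) = 0.031772 > 0 → root in [1.930000, 1.965000]
Midpoint of [1.930000, 1.965000] = 1.947500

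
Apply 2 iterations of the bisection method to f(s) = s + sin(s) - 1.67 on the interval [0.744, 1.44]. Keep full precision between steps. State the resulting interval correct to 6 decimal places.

[0.744000, 0.918000]

f(0.744000) = -0.248764, f(1.440000) = 0.761458 (opposite signs)
step 1: m = 1.092000, f(m) = 0.309550 > 0 → root in [0.744000, 1.092000]
step 2: m = 0.918000, f(m) = 0.042388 > 0 → root in [0.744000, 0.918000]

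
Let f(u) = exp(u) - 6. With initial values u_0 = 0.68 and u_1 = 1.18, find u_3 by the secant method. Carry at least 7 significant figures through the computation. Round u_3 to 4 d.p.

1.6507

Secant update: u_(k+1) = u_k − f(u_k)·(u_k − u_(k-1))/(f(u_k) − f(u_(k-1))).
f(u_0) = -4.026122, f(u_1) = -2.745626
u_2 = 1.180000 - (-2.745626)·(1.180000 - 0.680000)/(-2.745626 - (-4.026122)) = 2.252094; f(u_2) = 3.507626
u_3 = 2.252094 - (3.507626)·(2.252094 - 1.180000)/(3.507626 - (-2.745626)) = 1.650726; f(u_3) = -0.789237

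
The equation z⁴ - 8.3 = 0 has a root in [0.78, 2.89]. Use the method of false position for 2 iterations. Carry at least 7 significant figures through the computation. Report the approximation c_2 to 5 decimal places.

1.21743

f(0.780000) = -7.929849, f(2.890000) = 61.457574
step 1: c = 1.021139, f(c) = -7.212727 < 0 → new bracket [1.021139, 2.890000]
step 2: c = 1.217433, f(c) = -6.103253 < 0 → new bracket [1.217433, 2.890000]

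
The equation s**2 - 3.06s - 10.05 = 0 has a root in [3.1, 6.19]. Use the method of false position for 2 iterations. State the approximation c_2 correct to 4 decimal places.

4.9981

False-position update: c = (a·f(b) − b·f(a))/(f(b) − f(a)); replace the endpoint whose sign matches f(c).
f(3.100000) = -9.926000, f(6.190000) = 9.324700
step 1: c = 4.693258, f(c) = -2.384696 < 0 → new bracket [4.693258, 6.190000]
step 2: c = 4.998080, f(c) = -0.363323 < 0 → new bracket [4.998080, 6.190000]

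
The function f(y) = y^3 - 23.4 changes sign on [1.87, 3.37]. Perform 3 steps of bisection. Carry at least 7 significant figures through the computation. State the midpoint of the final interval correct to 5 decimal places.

2.90125

f(1.870000) = -16.860797, f(3.370000) = 14.872753 (opposite signs)
step 1: m = 2.620000, f(m) = -5.415272 < 0 → root in [2.620000, 3.370000]
step 2: m = 2.995000, f(m) = 3.465225 > 0 → root in [2.620000, 2.995000]
step 3: m = 2.807500, f(m) = -1.271127 < 0 → root in [2.807500, 2.995000]
Midpoint of [2.807500, 2.995000] = 2.901250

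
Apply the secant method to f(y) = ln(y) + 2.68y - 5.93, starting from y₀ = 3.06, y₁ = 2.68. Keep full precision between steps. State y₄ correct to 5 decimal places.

Secant update: y_(k+1) = y_k − f(y_k)·(y_k − y_(k-1))/(f(y_k) − f(y_(k-1))).
f(y_0) = 3.389215, f(y_1) = 2.238217
y_2 = 2.680000 - (2.238217)·(2.680000 - 3.060000)/(2.238217 - (3.389215)) = 1.941057; f(y_2) = -0.064736
y_3 = 1.941057 - (-0.064736)·(1.941057 - 2.680000)/(-0.064736 - (2.238217)) = 1.961828; f(y_3) = 0.001577
y_4 = 1.961828 - (0.001577)·(1.961828 - 1.941057)/(0.001577 - (-0.064736)) = 1.961334; f(y_4) = 0.000001

1.96133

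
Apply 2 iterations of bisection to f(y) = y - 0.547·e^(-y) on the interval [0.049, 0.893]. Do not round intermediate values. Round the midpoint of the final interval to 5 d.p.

f(0.049000) = -0.471843, f(0.893000) = 0.669044 (opposite signs)
step 1: m = 0.471000, f(m) = 0.129465 > 0 → root in [0.049000, 0.471000]
step 2: m = 0.260000, f(m) = -0.161765 < 0 → root in [0.260000, 0.471000]
Midpoint of [0.260000, 0.471000] = 0.365500

0.36550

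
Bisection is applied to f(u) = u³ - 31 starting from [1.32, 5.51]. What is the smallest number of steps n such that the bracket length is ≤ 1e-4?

Initial width b − a = 5.51 − 1.32 = 4.190000.
After n steps the width is (b−a)/2^n; need (b−a)/2^n ≤ 1e-4.
So n ≥ log₂(4.190000/1e-4) = log₂(41900.0000) ≈ 15.3547.
Hence n = 16.

16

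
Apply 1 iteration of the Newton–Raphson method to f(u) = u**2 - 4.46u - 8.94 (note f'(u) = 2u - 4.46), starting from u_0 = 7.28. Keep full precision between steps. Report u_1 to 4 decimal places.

6.1325

Newton update: u ← u − f(u)/f'(u).
u_0 = 7.280000: f = 11.589600, f' = 10.100000 → u_1 = 7.280000 - (11.589600)/(10.100000) = 6.132515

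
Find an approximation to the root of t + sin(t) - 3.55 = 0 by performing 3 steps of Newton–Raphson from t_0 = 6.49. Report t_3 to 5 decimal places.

Newton update: t ← t − f(t)/f'(t).
f'(t) = 1 + cos(t)
t_0 = 6.490000: f = 3.145344, f' = 1.978690 → t_1 = 6.490000 - (3.145344)/(1.978690) = 4.900391
t_1 = 4.900391: f = 0.368011, f' = 1.186896 → t_2 = 4.900391 - (0.368011)/(1.186896) = 4.590329
t_2 = 4.590329: f = 0.047769, f' = 0.878243 → t_3 = 4.590329 - (0.047769)/(0.878243) = 4.535937

4.53594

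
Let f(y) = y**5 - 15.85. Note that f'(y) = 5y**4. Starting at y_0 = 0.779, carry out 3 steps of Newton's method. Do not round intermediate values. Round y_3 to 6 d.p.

5.909474

y_0 = 0.779000: f = -15.563129, f' = 1.841280 → y_1 = 0.779000 - (-15.563129)/(1.841280) = 9.231342
y_1 = 9.231342: f = 67022.643538, f' = 36310.263578 → y_2 = 9.231342 - (67022.643538)/(36310.263578) = 7.385510
y_2 = 7.385510: f = 21957.816490, f' = 14876.200642 → y_3 = 7.385510 - (21957.816490)/(14876.200642) = 5.909474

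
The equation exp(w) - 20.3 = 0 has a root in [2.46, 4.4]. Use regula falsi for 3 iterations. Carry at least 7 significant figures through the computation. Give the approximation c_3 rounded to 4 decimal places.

2.9160

f(2.460000) = -8.595188, f(4.400000) = 61.150869
step 1: c = 2.699077, f(c) = -5.433999 < 0 → new bracket [2.699077, 4.400000]
step 2: c = 2.837889, f(c) = -3.220322 < 0 → new bracket [2.837889, 4.400000]
step 3: c = 2.916038, f(c) = -1.832034 < 0 → new bracket [2.916038, 4.400000]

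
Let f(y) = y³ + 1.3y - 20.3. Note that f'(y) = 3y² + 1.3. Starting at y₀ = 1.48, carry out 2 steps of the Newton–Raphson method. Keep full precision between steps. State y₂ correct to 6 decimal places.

Newton update: y ← y − f(y)/f'(y).
y_0 = 1.480000: f = -15.134208, f' = 7.871200 → y_1 = 1.480000 - (-15.134208)/(7.871200) = 3.402732
y_1 = 3.402732: f = 23.522373, f' = 36.035755 → y_2 = 3.402732 - (23.522373)/(36.035755) = 2.749981

2.749981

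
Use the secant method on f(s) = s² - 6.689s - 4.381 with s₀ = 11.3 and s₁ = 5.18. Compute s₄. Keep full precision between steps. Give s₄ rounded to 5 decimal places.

7.24664

f(s_0) = 47.723300, f(s_1) = -12.197620
s_2 = 5.180000 - (-12.197620)·(5.180000 - 11.300000)/(-12.197620 - (47.723300)) = 6.425799; f(s_2) = -6.072275
s_3 = 6.425799 - (-6.072275)·(6.425799 - 5.180000)/(-6.072275 - (-12.197620)) = 7.660805; f(s_3) = 3.063809
s_4 = 7.660805 - (3.063809)·(7.660805 - 6.425799)/(3.063809 - (-6.072275)) = 7.246643; f(s_4) = -0.339962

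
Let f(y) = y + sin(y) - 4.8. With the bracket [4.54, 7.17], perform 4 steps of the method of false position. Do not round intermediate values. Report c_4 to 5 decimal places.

5.50300

f(4.540000) = -1.245178, f(7.170000) = 3.145063
step 1: c = 5.285931, f(c) = -0.354053 < 0 → new bracket [5.285931, 7.170000]
step 2: c = 5.476568, f(c) = -0.045383 < 0 → new bracket [5.476568, 7.170000]
step 3: c = 5.500656, f(c) = -0.004419 < 0 → new bracket [5.500656, 7.170000]
step 4: c = 5.502998, f(c) = -0.000414 < 0 → new bracket [5.502998, 7.170000]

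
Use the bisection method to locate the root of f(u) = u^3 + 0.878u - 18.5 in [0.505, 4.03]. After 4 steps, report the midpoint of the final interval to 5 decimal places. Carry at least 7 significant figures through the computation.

2.59797

f(0.505000) = -17.927822, f(4.030000) = 50.489167 (opposite signs)
step 1: m = 2.267500, f(m) = -4.850656 < 0 → root in [2.267500, 4.030000]
step 2: m = 3.148750, f(m) = 15.483283 > 0 → root in [2.267500, 3.148750]
step 3: m = 2.708125, f(m) = 3.738963 > 0 → root in [2.267500, 2.708125]
step 4: m = 2.487812, f(m) = -0.918104 < 0 → root in [2.487812, 2.708125]
Midpoint of [2.487812, 2.708125] = 2.597969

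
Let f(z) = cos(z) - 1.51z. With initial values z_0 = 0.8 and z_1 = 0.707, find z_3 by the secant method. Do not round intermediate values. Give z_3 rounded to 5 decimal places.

f(z_0) = -0.511293, f(z_1) = -0.307256
z_2 = 0.707000 - (-0.307256)·(0.707000 - 0.800000)/(-0.307256 - (-0.511293)) = 0.566953; f(z_2) = -0.012558
z_3 = 0.566953 - (-0.012558)·(0.566953 - 0.707000)/(-0.012558 - (-0.307256)) = 0.560985; f(z_3) = -0.000356

0.56099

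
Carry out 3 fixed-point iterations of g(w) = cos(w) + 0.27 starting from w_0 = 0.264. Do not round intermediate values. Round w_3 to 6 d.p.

1.095794

w_1 = g(0.264000) = 1.235354
w_2 = g(1.235354) = 0.599187
w_3 = g(0.599187) = 1.095794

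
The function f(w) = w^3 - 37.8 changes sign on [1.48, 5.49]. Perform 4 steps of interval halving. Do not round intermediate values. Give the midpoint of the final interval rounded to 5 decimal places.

3.35969

f(1.480000) = -34.558208, f(5.490000) = 127.669149 (opposite signs)
step 1: m = 3.485000, f(m) = 4.526109 > 0 → root in [1.480000, 3.485000]
step 2: m = 2.482500, f(m) = -22.500833 < 0 → root in [2.482500, 3.485000]
step 3: m = 2.983750, f(m) = -11.236378 < 0 → root in [2.983750, 3.485000]
step 4: m = 3.234375, f(m) = -3.964616 < 0 → root in [3.234375, 3.485000]
Midpoint of [3.234375, 3.485000] = 3.359688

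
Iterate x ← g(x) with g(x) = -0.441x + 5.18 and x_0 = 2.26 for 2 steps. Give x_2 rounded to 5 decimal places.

x_1 = g(2.260000) = 4.183340
x_2 = g(4.183340) = 3.335147

3.33515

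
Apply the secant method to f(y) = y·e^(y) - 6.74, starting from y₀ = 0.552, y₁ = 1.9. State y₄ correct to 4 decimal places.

f(y_0) = -5.781329, f(y_1) = 5.963199
y_2 = 1.900000 - (5.963199)·(1.900000 - 0.552000)/(5.963199 - (-5.781329)) = 1.215563; f(y_2) = -2.640890
y_3 = 1.215563 - (-2.640890)·(1.215563 - 1.900000)/(-2.640890 - (5.963199)) = 1.425640; f(y_3) = -0.808597
y_4 = 1.425640 - (-0.808597)·(1.425640 - 1.215563)/(-0.808597 - (-2.640890)) = 1.518348; f(y_4) = 0.190767

1.5183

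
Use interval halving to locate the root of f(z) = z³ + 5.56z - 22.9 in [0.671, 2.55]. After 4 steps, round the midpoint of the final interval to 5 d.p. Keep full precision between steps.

f(0.671000) = -18.867128, f(2.550000) = 7.859375 (opposite signs)
step 1: m = 1.610500, f(m) = -9.768450 < 0 → root in [1.610500, 2.550000]
step 2: m = 2.080250, f(m) = -2.331653 < 0 → root in [2.080250, 2.550000]
step 3: m = 2.315125, f(m) = 2.380711 > 0 → root in [2.080250, 2.315125]
step 4: m = 2.197687, f(m) = -0.066400 < 0 → root in [2.197687, 2.315125]
Midpoint of [2.197687, 2.315125] = 2.256406

2.25641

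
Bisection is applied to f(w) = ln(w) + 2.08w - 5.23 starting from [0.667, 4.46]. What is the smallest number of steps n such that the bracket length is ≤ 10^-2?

9

Initial width b − a = 4.46 − 0.667 = 3.793000.
After n steps the width is (b−a)/2^n; need (b−a)/2^n ≤ 10^-2.
So n ≥ log₂(3.793000/10^-2) = log₂(379.3000) ≈ 8.5672.
Hence n = 9.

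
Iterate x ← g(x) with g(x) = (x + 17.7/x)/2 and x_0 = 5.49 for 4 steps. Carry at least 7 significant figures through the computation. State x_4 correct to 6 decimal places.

4.207137

x_1 = g(5.490000) = 4.357022
x_2 = g(4.357022) = 4.209715
x_3 = g(4.209715) = 4.207138
x_4 = g(4.207138) = 4.207137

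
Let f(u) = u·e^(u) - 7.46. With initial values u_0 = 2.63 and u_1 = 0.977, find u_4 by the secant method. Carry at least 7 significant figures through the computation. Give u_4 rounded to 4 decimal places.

f(u_0) = 29.028015, f(u_1) = -4.864624
u_2 = 0.977000 - (-4.864624)·(0.977000 - 2.630000)/(-4.864624 - (29.028015)) = 1.214256; f(u_2) = -3.370646
u_3 = 1.214256 - (-3.370646)·(1.214256 - 0.977000)/(-3.370646 - (-4.864624)) = 1.749541; f(u_3) = 2.603298
u_4 = 1.749541 - (2.603298)·(1.749541 - 1.214256)/(2.603298 - (-3.370646)) = 1.516277; f(u_4) = -0.553003

1.5163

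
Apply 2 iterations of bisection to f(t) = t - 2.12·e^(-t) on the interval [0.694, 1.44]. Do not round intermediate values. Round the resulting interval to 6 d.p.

f(0.694000) = -0.365096, f(1.440000) = 0.937713 (opposite signs)
step 1: m = 1.067000, f(m) = 0.337637 > 0 → root in [0.694000, 1.067000]
step 2: m = 0.880500, f(m) = 0.001600 > 0 → root in [0.694000, 0.880500]

[0.694000, 0.880500]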